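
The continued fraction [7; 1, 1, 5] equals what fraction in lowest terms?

83/11

Fold from the inside: start with 5/1.
  1 + 1/5 = 6/5
  1 + 5/6 = 11/6
  7 + 6/11 = 83/11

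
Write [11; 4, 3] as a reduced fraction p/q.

146/13

Fold from the inside: start with 3/1.
  4 + 1/3 = 13/3
  11 + 3/13 = 146/13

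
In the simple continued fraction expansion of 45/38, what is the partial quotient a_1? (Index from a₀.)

5

45 = 1·38 + 7   →  a_0 = 1
38 = 5·7 + 3   →  a_1 = 5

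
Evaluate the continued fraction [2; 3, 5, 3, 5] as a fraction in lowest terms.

627/271

Fold from the inside: start with 5/1.
  3 + 1/5 = 16/5
  5 + 5/16 = 85/16
  3 + 16/85 = 271/85
  2 + 85/271 = 627/271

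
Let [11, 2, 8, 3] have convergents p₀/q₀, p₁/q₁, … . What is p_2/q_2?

Using pₖ = aₖpₖ₋₁ + pₖ₋₂, qₖ = aₖqₖ₋₁ + qₖ₋₂ (with p₋₁=1, p₋₂=0, q₋₁=0, q₋₂=1):
  k=0: a=11, p=11, q=1
  k=1: a=2, p=23, q=2
  k=2: a=8, p=195, q=17

195/17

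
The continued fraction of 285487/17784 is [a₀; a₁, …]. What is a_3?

6

285487 = 16·17784 + 943   →  a_0 = 16
17784 = 18·943 + 810   →  a_1 = 18
943 = 1·810 + 133   →  a_2 = 1
810 = 6·133 + 12   →  a_3 = 6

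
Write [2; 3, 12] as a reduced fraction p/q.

Using pₖ = aₖpₖ₋₁ + pₖ₋₂ and qₖ = aₖqₖ₋₁ + qₖ₋₂:
  k=0: a=2, p=2, q=1
  k=1: a=3, p=7, q=3
  k=2: a=12, p=86, q=37

86/37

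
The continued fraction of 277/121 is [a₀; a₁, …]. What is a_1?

277 = 2·121 + 35   →  a_0 = 2
121 = 3·35 + 16   →  a_1 = 3

3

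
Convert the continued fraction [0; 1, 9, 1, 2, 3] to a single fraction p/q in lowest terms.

Using pₖ = aₖpₖ₋₁ + pₖ₋₂ and qₖ = aₖqₖ₋₁ + qₖ₋₂:
  k=0: a=0, p=0, q=1
  k=1: a=1, p=1, q=1
  k=2: a=9, p=9, q=10
  k=3: a=1, p=10, q=11
  k=4: a=2, p=29, q=32
  k=5: a=3, p=97, q=107

97/107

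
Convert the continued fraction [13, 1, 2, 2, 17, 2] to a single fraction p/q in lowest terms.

Fold from the inside: start with 2/1.
  17 + 1/2 = 35/2
  2 + 2/35 = 72/35
  2 + 35/72 = 179/72
  1 + 72/179 = 251/179
  13 + 179/251 = 3442/251

3442/251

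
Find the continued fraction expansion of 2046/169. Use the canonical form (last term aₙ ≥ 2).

[12; 9, 2, 1, 1, 3]

2046 = 12×169 + 18
169 = 9×18 + 7
18 = 2×7 + 4
7 = 1×4 + 3
4 = 1×3 + 1
3 = 3×1 + 0  (stop)
So 2046/169 = [12; 9, 2, 1, 1, 3].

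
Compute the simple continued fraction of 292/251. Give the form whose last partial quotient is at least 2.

292 = 1*251 + 41
251 = 6*41 + 5
41 = 8*5 + 1
5 = 5*1 + 0  (stop)
So 292/251 = [1; 6, 8, 5].

[1; 6, 8, 5]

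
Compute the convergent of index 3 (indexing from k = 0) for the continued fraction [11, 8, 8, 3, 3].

2258/203

Using pₖ = aₖpₖ₋₁ + pₖ₋₂, qₖ = aₖqₖ₋₁ + qₖ₋₂ (with p₋₁=1, p₋₂=0, q₋₁=0, q₋₂=1):
  k=0: a=11, p=11, q=1
  k=1: a=8, p=89, q=8
  k=2: a=8, p=723, q=65
  k=3: a=3, p=2258, q=203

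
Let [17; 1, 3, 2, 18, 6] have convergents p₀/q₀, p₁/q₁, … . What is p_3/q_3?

160/9

Using pₖ = aₖpₖ₋₁ + pₖ₋₂, qₖ = aₖqₖ₋₁ + qₖ₋₂ (with p₋₁=1, p₋₂=0, q₋₁=0, q₋₂=1):
  k=0: a=17, p=17, q=1
  k=1: a=1, p=18, q=1
  k=2: a=3, p=71, q=4
  k=3: a=2, p=160, q=9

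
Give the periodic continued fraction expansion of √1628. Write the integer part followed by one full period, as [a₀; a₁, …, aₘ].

a₀ = ⌊√1628⌋ = 40.
With m₀=0, d₀=1 and mₖ₊₁ = dₖaₖ − mₖ, dₖ₊₁ = (n − mₖ₊₁²)/dₖ, aₖ₊₁ = ⌊(a₀+mₖ₊₁)/dₖ₊₁⌋:
  k=1: m=40, d=28, a=2
  k=2: m=16, d=49, a=1
  k=3: m=33, d=11, a=6
  k=4: m=33, d=49, a=1
  k=5: m=16, d=28, a=2
  k=6: m=40, d=1, a=80
d=1 and a=2a₀=80 at k=6, so the next step gives (m, d) = (40, 28) again — its k=1 value — and the period has length 6.

[40; 2, 1, 6, 1, 2, 80]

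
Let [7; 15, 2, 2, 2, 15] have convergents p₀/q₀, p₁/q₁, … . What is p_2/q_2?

219/31

Using pₖ = aₖpₖ₋₁ + pₖ₋₂, qₖ = aₖqₖ₋₁ + qₖ₋₂ (with p₋₁=1, p₋₂=0, q₋₁=0, q₋₂=1):
  k=0: a=7, p=7, q=1
  k=1: a=15, p=106, q=15
  k=2: a=2, p=219, q=31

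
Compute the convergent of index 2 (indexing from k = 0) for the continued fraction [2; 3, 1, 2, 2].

9/4

Using pₖ = aₖpₖ₋₁ + pₖ₋₂, qₖ = aₖqₖ₋₁ + qₖ₋₂ (with p₋₁=1, p₋₂=0, q₋₁=0, q₋₂=1):
  k=0: a=2, p=2, q=1
  k=1: a=3, p=7, q=3
  k=2: a=1, p=9, q=4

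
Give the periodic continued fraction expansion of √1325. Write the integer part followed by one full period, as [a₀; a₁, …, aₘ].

[36; 2, 2, 72]

a₀ = ⌊√1325⌋ = 36.
With m₀=0, d₀=1 and mₖ₊₁ = dₖaₖ − mₖ, dₖ₊₁ = (n − mₖ₊₁²)/dₖ, aₖ₊₁ = ⌊(a₀+mₖ₊₁)/dₖ₊₁⌋:
  k=1: m=36, d=29, a=2
  k=2: m=22, d=29, a=2
  k=3: m=36, d=1, a=72
d=1 and a=2a₀=72 at k=3, so the next step gives (m, d) = (36, 29) again — its k=1 value — and the period has length 3.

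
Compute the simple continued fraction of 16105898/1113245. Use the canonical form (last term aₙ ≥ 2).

16105898 = 14×1113245 + 520468
1113245 = 2×520468 + 72309
520468 = 7×72309 + 14305
72309 = 5×14305 + 784
14305 = 18×784 + 193
784 = 4×193 + 12
193 = 16×12 + 1
12 = 12×1 + 0  (stop)
So 16105898/1113245 = [14; 2, 7, 5, 18, 4, 16, 12].

[14; 2, 7, 5, 18, 4, 16, 12]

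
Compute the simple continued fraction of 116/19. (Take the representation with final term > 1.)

116 = 6×19 + 2
19 = 9×2 + 1
2 = 2×1 + 0  (stop)
So 116/19 = [6; 9, 2].

[6; 9, 2]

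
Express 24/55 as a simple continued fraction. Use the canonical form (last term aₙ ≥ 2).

24 = 0·55 + 24
55 = 2·24 + 7
24 = 3·7 + 3
7 = 2·3 + 1
3 = 3·1 + 0  (stop)
So 24/55 = [0; 2, 3, 2, 3].

[0; 2, 3, 2, 3]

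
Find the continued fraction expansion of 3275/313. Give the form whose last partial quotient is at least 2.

[10; 2, 6, 3, 3, 2]

3275 = 10×313 + 145
313 = 2×145 + 23
145 = 6×23 + 7
23 = 3×7 + 2
7 = 3×2 + 1
2 = 2×1 + 0  (stop)
So 3275/313 = [10; 2, 6, 3, 3, 2].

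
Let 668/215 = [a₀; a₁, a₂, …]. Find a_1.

668 = 3·215 + 23   →  a_0 = 3
215 = 9·23 + 8   →  a_1 = 9

9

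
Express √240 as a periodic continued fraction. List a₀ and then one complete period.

a₀ = ⌊√240⌋ = 15.
With m₀=0, d₀=1 and mₖ₊₁ = dₖaₖ − mₖ, dₖ₊₁ = (n − mₖ₊₁²)/dₖ, aₖ₊₁ = ⌊(a₀+mₖ₊₁)/dₖ₊₁⌋:
  k=1: m=15, d=15, a=2
  k=2: m=15, d=1, a=30
d=1 and a=2a₀=30 at k=2, so the next step gives (m, d) = (15, 15) again — its k=1 value — and the period has length 2.

[15; 2, 30]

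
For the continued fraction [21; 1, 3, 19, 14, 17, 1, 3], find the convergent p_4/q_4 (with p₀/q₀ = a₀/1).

Using pₖ = aₖpₖ₋₁ + pₖ₋₂, qₖ = aₖqₖ₋₁ + qₖ₋₂ (with p₋₁=1, p₋₂=0, q₋₁=0, q₋₂=1):
  k=0: a=21, p=21, q=1
  k=1: a=1, p=22, q=1
  k=2: a=3, p=87, q=4
  k=3: a=19, p=1675, q=77
  k=4: a=14, p=23537, q=1082

23537/1082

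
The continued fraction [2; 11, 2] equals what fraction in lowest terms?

48/23

Using pₖ = aₖpₖ₋₁ + pₖ₋₂ and qₖ = aₖqₖ₋₁ + qₖ₋₂:
  k=0: a=2, p=2, q=1
  k=1: a=11, p=23, q=11
  k=2: a=2, p=48, q=23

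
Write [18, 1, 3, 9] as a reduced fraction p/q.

Fold from the inside: start with 9/1.
  3 + 1/9 = 28/9
  1 + 9/28 = 37/28
  18 + 28/37 = 694/37

694/37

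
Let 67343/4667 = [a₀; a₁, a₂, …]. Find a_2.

67343 = 14·4667 + 2005   →  a_0 = 14
4667 = 2·2005 + 657   →  a_1 = 2
2005 = 3·657 + 34   →  a_2 = 3

3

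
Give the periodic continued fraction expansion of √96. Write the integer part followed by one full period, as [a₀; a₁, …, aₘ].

a₀ = ⌊√96⌋ = 9.
With m₀=0, d₀=1 and mₖ₊₁ = dₖaₖ − mₖ, dₖ₊₁ = (n − mₖ₊₁²)/dₖ, aₖ₊₁ = ⌊(a₀+mₖ₊₁)/dₖ₊₁⌋:
  k=1: m=9, d=15, a=1
  k=2: m=6, d=4, a=3
  k=3: m=6, d=15, a=1
  k=4: m=9, d=1, a=18
d=1 and a=2a₀=18 at k=4, so the next step gives (m, d) = (9, 15) again — its k=1 value — and the period has length 4.

[9; 1, 3, 1, 18]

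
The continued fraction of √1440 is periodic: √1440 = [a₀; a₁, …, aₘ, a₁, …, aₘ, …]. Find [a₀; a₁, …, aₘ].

a₀ = ⌊√1440⌋ = 37.
With m₀=0, d₀=1 and mₖ₊₁ = dₖaₖ − mₖ, dₖ₊₁ = (n − mₖ₊₁²)/dₖ, aₖ₊₁ = ⌊(a₀+mₖ₊₁)/dₖ₊₁⌋:
  k=1: m=37, d=71, a=1
  k=2: m=34, d=4, a=17
  k=3: m=34, d=71, a=1
  k=4: m=37, d=1, a=74
d=1 and a=2a₀=74 at k=4, so the next step gives (m, d) = (37, 71) again — its k=1 value — and the period has length 4.

[37; 1, 17, 1, 74]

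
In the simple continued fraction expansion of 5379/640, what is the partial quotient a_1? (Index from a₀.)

5379 = 8·640 + 259   →  a_0 = 8
640 = 2·259 + 122   →  a_1 = 2

2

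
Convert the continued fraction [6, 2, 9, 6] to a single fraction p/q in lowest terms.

751/116

Fold from the inside: start with 6/1.
  9 + 1/6 = 55/6
  2 + 6/55 = 116/55
  6 + 55/116 = 751/116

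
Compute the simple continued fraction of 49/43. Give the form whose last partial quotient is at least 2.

[1; 7, 6]

49 = 1·43 + 6
43 = 7·6 + 1
6 = 6·1 + 0  (stop)
So 49/43 = [1; 7, 6].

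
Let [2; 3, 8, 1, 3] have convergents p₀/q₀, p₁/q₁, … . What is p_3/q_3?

Using pₖ = aₖpₖ₋₁ + pₖ₋₂, qₖ = aₖqₖ₋₁ + qₖ₋₂ (with p₋₁=1, p₋₂=0, q₋₁=0, q₋₂=1):
  k=0: a=2, p=2, q=1
  k=1: a=3, p=7, q=3
  k=2: a=8, p=58, q=25
  k=3: a=1, p=65, q=28

65/28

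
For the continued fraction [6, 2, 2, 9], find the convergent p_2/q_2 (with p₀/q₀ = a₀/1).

Using pₖ = aₖpₖ₋₁ + pₖ₋₂, qₖ = aₖqₖ₋₁ + qₖ₋₂ (with p₋₁=1, p₋₂=0, q₋₁=0, q₋₂=1):
  k=0: a=6, p=6, q=1
  k=1: a=2, p=13, q=2
  k=2: a=2, p=32, q=5

32/5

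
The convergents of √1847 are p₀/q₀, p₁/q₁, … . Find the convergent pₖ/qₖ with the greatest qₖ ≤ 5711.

158885/3697

√1847 = [42; 1, 41, 1, 84, …] (period length 4).
Convergents:
  p_0/q_0 = 42/1
  p_1/q_1 = 43/1
  p_2/q_2 = 1805/42
  p_3/q_3 = 1848/43
  p_4/q_4 = 157037/3654
  p_5/q_5 = 158885/3697
  p_6/q_6 = 6671322/155231
q_5 = 3697 ≤ 5711 < 155231 = q_6, so the answer is 158885/3697.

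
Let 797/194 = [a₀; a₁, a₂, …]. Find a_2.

797 = 4·194 + 21   →  a_0 = 4
194 = 9·21 + 5   →  a_1 = 9
21 = 4·5 + 1   →  a_2 = 4

4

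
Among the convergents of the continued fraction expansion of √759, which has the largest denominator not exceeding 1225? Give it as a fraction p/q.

√759 = [27; 1, 1, 4, 1, 1, 54, …] (period length 6).
Convergents:
  p_0/q_0 = 27/1
  p_1/q_1 = 28/1
  p_2/q_2 = 55/2
  p_3/q_3 = 248/9
  p_4/q_4 = 303/11
  p_5/q_5 = 551/20
  p_6/q_6 = 30057/1091
  p_7/q_7 = 30608/1111
  p_8/q_8 = 60665/2202
q_7 = 1111 ≤ 1225 < 2202 = q_8, so the answer is 30608/1111.

30608/1111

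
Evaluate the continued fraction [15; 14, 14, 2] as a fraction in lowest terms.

6149/408

Fold from the inside: start with 2/1.
  14 + 1/2 = 29/2
  14 + 2/29 = 408/29
  15 + 29/408 = 6149/408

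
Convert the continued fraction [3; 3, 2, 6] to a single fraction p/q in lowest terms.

Fold from the inside: start with 6/1.
  2 + 1/6 = 13/6
  3 + 6/13 = 45/13
  3 + 13/45 = 148/45

148/45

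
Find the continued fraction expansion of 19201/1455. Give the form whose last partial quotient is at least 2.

19201 = 13*1455 + 286
1455 = 5*286 + 25
286 = 11*25 + 11
25 = 2*11 + 3
11 = 3*3 + 2
3 = 1*2 + 1
2 = 2*1 + 0  (stop)
So 19201/1455 = [13; 5, 11, 2, 3, 1, 2].

[13; 5, 11, 2, 3, 1, 2]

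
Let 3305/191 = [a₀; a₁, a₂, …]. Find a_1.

3

3305 = 17·191 + 58   →  a_0 = 17
191 = 3·58 + 17   →  a_1 = 3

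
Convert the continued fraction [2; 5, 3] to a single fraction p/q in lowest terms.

Fold from the inside: start with 3/1.
  5 + 1/3 = 16/3
  2 + 3/16 = 35/16

35/16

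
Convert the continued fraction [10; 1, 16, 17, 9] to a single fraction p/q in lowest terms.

28743/2627

Using pₖ = aₖpₖ₋₁ + pₖ₋₂ and qₖ = aₖqₖ₋₁ + qₖ₋₂:
  k=0: a=10, p=10, q=1
  k=1: a=1, p=11, q=1
  k=2: a=16, p=186, q=17
  k=3: a=17, p=3173, q=290
  k=4: a=9, p=28743, q=2627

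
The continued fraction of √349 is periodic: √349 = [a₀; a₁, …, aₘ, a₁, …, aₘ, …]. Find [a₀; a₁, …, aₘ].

[18; 1, 2, 7, 7, 2, 1, 36]

a₀ = ⌊√349⌋ = 18.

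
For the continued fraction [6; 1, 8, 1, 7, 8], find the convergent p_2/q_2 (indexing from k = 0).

Using pₖ = aₖpₖ₋₁ + pₖ₋₂, qₖ = aₖqₖ₋₁ + qₖ₋₂ (with p₋₁=1, p₋₂=0, q₋₁=0, q₋₂=1):
  k=0: a=6, p=6, q=1
  k=1: a=1, p=7, q=1
  k=2: a=8, p=62, q=9

62/9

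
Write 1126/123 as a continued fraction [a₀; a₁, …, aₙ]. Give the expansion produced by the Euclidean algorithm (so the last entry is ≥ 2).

[9; 6, 2, 9]

1126 = 9·123 + 19
123 = 6·19 + 9
19 = 2·9 + 1
9 = 9·1 + 0  (stop)
So 1126/123 = [9; 6, 2, 9].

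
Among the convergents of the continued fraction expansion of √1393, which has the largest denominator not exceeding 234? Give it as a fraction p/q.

√1393 = [37; 3, 10, 3, 74, …] (period length 4).
Convergents:
  p_0/q_0 = 37/1
  p_1/q_1 = 112/3
  p_2/q_2 = 1157/31
  p_3/q_3 = 3583/96
  p_4/q_4 = 266299/7135
q_3 = 96 ≤ 234 < 7135 = q_4, so the answer is 3583/96.

3583/96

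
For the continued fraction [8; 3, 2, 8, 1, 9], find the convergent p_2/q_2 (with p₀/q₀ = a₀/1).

58/7

Using pₖ = aₖpₖ₋₁ + pₖ₋₂, qₖ = aₖqₖ₋₁ + qₖ₋₂ (with p₋₁=1, p₋₂=0, q₋₁=0, q₋₂=1):
  k=0: a=8, p=8, q=1
  k=1: a=3, p=25, q=3
  k=2: a=2, p=58, q=7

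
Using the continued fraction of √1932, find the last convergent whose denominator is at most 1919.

84085/1913

√1932 = [43; 1, 20, 1, 86, …] (period length 4).
Convergents:
  p_0/q_0 = 43/1
  p_1/q_1 = 44/1
  p_2/q_2 = 923/21
  p_3/q_3 = 967/22
  p_4/q_4 = 84085/1913
  p_5/q_5 = 85052/1935
q_4 = 1913 ≤ 1919 < 1935 = q_5, so the answer is 84085/1913.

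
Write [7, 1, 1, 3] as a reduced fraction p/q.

53/7

Fold from the inside: start with 3/1.
  1 + 1/3 = 4/3
  1 + 3/4 = 7/4
  7 + 4/7 = 53/7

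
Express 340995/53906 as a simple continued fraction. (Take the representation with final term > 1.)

340995 = 6×53906 + 17559
53906 = 3×17559 + 1229
17559 = 14×1229 + 353
1229 = 3×353 + 170
353 = 2×170 + 13
170 = 13×13 + 1
13 = 13×1 + 0  (stop)
So 340995/53906 = [6; 3, 14, 3, 2, 13, 13].

[6; 3, 14, 3, 2, 13, 13]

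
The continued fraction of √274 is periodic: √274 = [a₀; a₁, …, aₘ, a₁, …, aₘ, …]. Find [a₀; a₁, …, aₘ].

a₀ = ⌊√274⌋ = 16.
With m₀=0, d₀=1 and mₖ₊₁ = dₖaₖ − mₖ, dₖ₊₁ = (n − mₖ₊₁²)/dₖ, aₖ₊₁ = ⌊(a₀+mₖ₊₁)/dₖ₊₁⌋:
  k=1: m=16, d=18, a=1
  k=2: m=2, d=15, a=1
  k=3: m=13, d=7, a=4
  k=4: m=15, d=7, a=4
  k=5: m=13, d=15, a=1
  k=6: m=2, d=18, a=1
  k=7: m=16, d=1, a=32
d=1 and a=2a₀=32 at k=7, so the next step gives (m, d) = (16, 18) again — its k=1 value — and the period has length 7.

[16; 1, 1, 4, 4, 1, 1, 32]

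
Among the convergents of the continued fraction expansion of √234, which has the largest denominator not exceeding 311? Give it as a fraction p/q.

√234 = [15; 3, 2, 1, 2, 1, 2, 3, 30, …] (period length 8).
Convergents:
  p_0/q_0 = 15/1
  p_1/q_1 = 46/3
  p_2/q_2 = 107/7
  p_3/q_3 = 153/10
  p_4/q_4 = 413/27
  p_5/q_5 = 566/37
  p_6/q_6 = 1545/101
  p_7/q_7 = 5201/340
q_6 = 101 ≤ 311 < 340 = q_7, so the answer is 1545/101.

1545/101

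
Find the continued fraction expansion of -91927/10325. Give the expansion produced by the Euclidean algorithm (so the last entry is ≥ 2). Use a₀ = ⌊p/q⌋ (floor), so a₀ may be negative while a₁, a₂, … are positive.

[-9; 10, 2, 1, 8, 3, 12]

-91927 = -9×10325 + 998
10325 = 10×998 + 345
998 = 2×345 + 308
345 = 1×308 + 37
308 = 8×37 + 12
37 = 3×12 + 1
12 = 12×1 + 0  (stop)
So -91927/10325 = [-9; 10, 2, 1, 8, 3, 12].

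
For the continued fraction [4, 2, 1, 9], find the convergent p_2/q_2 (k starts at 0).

13/3

Using pₖ = aₖpₖ₋₁ + pₖ₋₂, qₖ = aₖqₖ₋₁ + qₖ₋₂ (with p₋₁=1, p₋₂=0, q₋₁=0, q₋₂=1):
  k=0: a=4, p=4, q=1
  k=1: a=2, p=9, q=2
  k=2: a=1, p=13, q=3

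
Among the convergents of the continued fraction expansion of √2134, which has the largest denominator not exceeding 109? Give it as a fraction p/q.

1894/41

√2134 = [46; 5, 8, 5, 92, …] (period length 4).
Convergents:
  p_0/q_0 = 46/1
  p_1/q_1 = 231/5
  p_2/q_2 = 1894/41
  p_3/q_3 = 9701/210
q_2 = 41 ≤ 109 < 210 = q_3, so the answer is 1894/41.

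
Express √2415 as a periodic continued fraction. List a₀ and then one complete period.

[49; 7, 98]

a₀ = ⌊√2415⌋ = 49.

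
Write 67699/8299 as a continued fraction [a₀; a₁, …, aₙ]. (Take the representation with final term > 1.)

[8; 6, 2, 1, 6, 7, 9]

67699 = 8·8299 + 1307
8299 = 6·1307 + 457
1307 = 2·457 + 393
457 = 1·393 + 64
393 = 6·64 + 9
64 = 7·9 + 1
9 = 9·1 + 0  (stop)
So 67699/8299 = [8; 6, 2, 1, 6, 7, 9].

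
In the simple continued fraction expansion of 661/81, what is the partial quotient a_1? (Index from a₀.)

6

661 = 8·81 + 13   →  a_0 = 8
81 = 6·13 + 3   →  a_1 = 6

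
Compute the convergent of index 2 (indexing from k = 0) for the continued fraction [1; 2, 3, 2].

10/7

Using pₖ = aₖpₖ₋₁ + pₖ₋₂, qₖ = aₖqₖ₋₁ + qₖ₋₂ (with p₋₁=1, p₋₂=0, q₋₁=0, q₋₂=1):
  k=0: a=1, p=1, q=1
  k=1: a=2, p=3, q=2
  k=2: a=3, p=10, q=7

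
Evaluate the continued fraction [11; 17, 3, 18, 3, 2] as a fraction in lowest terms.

74916/6775

Fold from the inside: start with 2/1.
  3 + 1/2 = 7/2
  18 + 2/7 = 128/7
  3 + 7/128 = 391/128
  17 + 128/391 = 6775/391
  11 + 391/6775 = 74916/6775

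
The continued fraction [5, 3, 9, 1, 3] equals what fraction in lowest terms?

Fold from the inside: start with 3/1.
  1 + 1/3 = 4/3
  9 + 3/4 = 39/4
  3 + 4/39 = 121/39
  5 + 39/121 = 644/121

644/121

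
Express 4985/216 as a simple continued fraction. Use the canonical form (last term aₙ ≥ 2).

4985 = 23*216 + 17
216 = 12*17 + 12
17 = 1*12 + 5
12 = 2*5 + 2
5 = 2*2 + 1
2 = 2*1 + 0  (stop)
So 4985/216 = [23; 12, 1, 2, 2, 2].

[23; 12, 1, 2, 2, 2]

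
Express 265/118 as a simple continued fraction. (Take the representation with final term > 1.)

[2; 4, 14, 2]

265 = 2·118 + 29
118 = 4·29 + 2
29 = 14·2 + 1
2 = 2·1 + 0  (stop)
So 265/118 = [2; 4, 14, 2].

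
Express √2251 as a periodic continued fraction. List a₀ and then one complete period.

[47; 2, 4, 47, 4, 2, 94]

a₀ = ⌊√2251⌋ = 47.
With m₀=0, d₀=1 and mₖ₊₁ = dₖaₖ − mₖ, dₖ₊₁ = (n − mₖ₊₁²)/dₖ, aₖ₊₁ = ⌊(a₀+mₖ₊₁)/dₖ₊₁⌋:
  k=1: m=47, d=42, a=2
  k=2: m=37, d=21, a=4
  k=3: m=47, d=2, a=47
  k=4: m=47, d=21, a=4
  k=5: m=37, d=42, a=2
  k=6: m=47, d=1, a=94
d=1 and a=2a₀=94 at k=6, so the next step gives (m, d) = (47, 42) again — its k=1 value — and the period has length 6.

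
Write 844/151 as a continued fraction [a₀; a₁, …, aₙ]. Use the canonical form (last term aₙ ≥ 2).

844 = 5·151 + 89
151 = 1·89 + 62
89 = 1·62 + 27
62 = 2·27 + 8
27 = 3·8 + 3
8 = 2·3 + 2
3 = 1·2 + 1
2 = 2·1 + 0  (stop)
So 844/151 = [5; 1, 1, 2, 3, 2, 1, 2].

[5; 1, 1, 2, 3, 2, 1, 2]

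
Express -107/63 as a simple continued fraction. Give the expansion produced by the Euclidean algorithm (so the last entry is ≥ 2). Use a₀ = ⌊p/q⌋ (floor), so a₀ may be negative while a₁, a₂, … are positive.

-107 = -2·63 + 19
63 = 3·19 + 6
19 = 3·6 + 1
6 = 6·1 + 0  (stop)
So -107/63 = [-2; 3, 3, 6].

[-2; 3, 3, 6]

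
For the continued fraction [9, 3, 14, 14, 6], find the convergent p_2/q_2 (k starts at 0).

Using pₖ = aₖpₖ₋₁ + pₖ₋₂, qₖ = aₖqₖ₋₁ + qₖ₋₂ (with p₋₁=1, p₋₂=0, q₋₁=0, q₋₂=1):
  k=0: a=9, p=9, q=1
  k=1: a=3, p=28, q=3
  k=2: a=14, p=401, q=43

401/43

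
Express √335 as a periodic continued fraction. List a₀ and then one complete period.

[18; 3, 3, 3, 36]

a₀ = ⌊√335⌋ = 18.
With m₀=0, d₀=1 and mₖ₊₁ = dₖaₖ − mₖ, dₖ₊₁ = (n − mₖ₊₁²)/dₖ, aₖ₊₁ = ⌊(a₀+mₖ₊₁)/dₖ₊₁⌋:
  k=1: m=18, d=11, a=3
  k=2: m=15, d=10, a=3
  k=3: m=15, d=11, a=3
  k=4: m=18, d=1, a=36
d=1 and a=2a₀=36 at k=4, so the next step gives (m, d) = (18, 11) again — its k=1 value — and the period has length 4.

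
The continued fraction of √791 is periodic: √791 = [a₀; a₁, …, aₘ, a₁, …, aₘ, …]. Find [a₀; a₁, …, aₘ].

a₀ = ⌊√791⌋ = 28.
With m₀=0, d₀=1 and mₖ₊₁ = dₖaₖ − mₖ, dₖ₊₁ = (n − mₖ₊₁²)/dₖ, aₖ₊₁ = ⌊(a₀+mₖ₊₁)/dₖ₊₁⌋:
  k=1: m=28, d=7, a=8
  k=2: m=28, d=1, a=56
d=1 and a=2a₀=56 at k=2, so the next step gives (m, d) = (28, 7) again — its k=1 value — and the period has length 2.

[28; 8, 56]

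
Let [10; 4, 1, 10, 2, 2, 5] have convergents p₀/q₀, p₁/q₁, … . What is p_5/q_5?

2857/280

Using pₖ = aₖpₖ₋₁ + pₖ₋₂, qₖ = aₖqₖ₋₁ + qₖ₋₂ (with p₋₁=1, p₋₂=0, q₋₁=0, q₋₂=1):
  k=0: a=10, p=10, q=1
  k=1: a=4, p=41, q=4
  k=2: a=1, p=51, q=5
  k=3: a=10, p=551, q=54
  k=4: a=2, p=1153, q=113
  k=5: a=2, p=2857, q=280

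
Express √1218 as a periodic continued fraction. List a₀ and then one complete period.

[34; 1, 8, 1, 68]

a₀ = ⌊√1218⌋ = 34.
With m₀=0, d₀=1 and mₖ₊₁ = dₖaₖ − mₖ, dₖ₊₁ = (n − mₖ₊₁²)/dₖ, aₖ₊₁ = ⌊(a₀+mₖ₊₁)/dₖ₊₁⌋:
  k=1: m=34, d=62, a=1
  k=2: m=28, d=7, a=8
  k=3: m=28, d=62, a=1
  k=4: m=34, d=1, a=68
d=1 and a=2a₀=68 at k=4, so the next step gives (m, d) = (34, 62) again — its k=1 value — and the period has length 4.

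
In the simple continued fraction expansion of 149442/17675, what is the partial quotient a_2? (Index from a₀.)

149442 = 8·17675 + 8042   →  a_0 = 8
17675 = 2·8042 + 1591   →  a_1 = 2
8042 = 5·1591 + 87   →  a_2 = 5

5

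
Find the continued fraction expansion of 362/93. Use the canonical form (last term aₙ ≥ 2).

[3; 1, 8, 3, 3]

362 = 3*93 + 83
93 = 1*83 + 10
83 = 8*10 + 3
10 = 3*3 + 1
3 = 3*1 + 0  (stop)
So 362/93 = [3; 1, 8, 3, 3].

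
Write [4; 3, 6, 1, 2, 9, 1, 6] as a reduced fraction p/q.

Using pₖ = aₖpₖ₋₁ + pₖ₋₂ and qₖ = aₖqₖ₋₁ + qₖ₋₂:
  k=0: a=4, p=4, q=1
  k=1: a=3, p=13, q=3
  k=2: a=6, p=82, q=19
  k=3: a=1, p=95, q=22
  k=4: a=2, p=272, q=63
  k=5: a=9, p=2543, q=589
  k=6: a=1, p=2815, q=652
  k=7: a=6, p=19433, q=4501

19433/4501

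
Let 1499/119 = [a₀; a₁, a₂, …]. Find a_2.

1

1499 = 12·119 + 71   →  a_0 = 12
119 = 1·71 + 48   →  a_1 = 1
71 = 1·48 + 23   →  a_2 = 1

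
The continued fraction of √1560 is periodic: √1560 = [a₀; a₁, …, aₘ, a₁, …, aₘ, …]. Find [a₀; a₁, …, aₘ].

a₀ = ⌊√1560⌋ = 39.
With m₀=0, d₀=1 and mₖ₊₁ = dₖaₖ − mₖ, dₖ₊₁ = (n − mₖ₊₁²)/dₖ, aₖ₊₁ = ⌊(a₀+mₖ₊₁)/dₖ₊₁⌋:
  k=1: m=39, d=39, a=2
  k=2: m=39, d=1, a=78
d=1 and a=2a₀=78 at k=2, so the next step gives (m, d) = (39, 39) again — its k=1 value — and the period has length 2.

[39; 2, 78]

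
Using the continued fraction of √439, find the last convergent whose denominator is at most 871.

18019/860

√439 = [20; 1, 19, 1, 40, …] (period length 4).
Convergents:
  p_0/q_0 = 20/1
  p_1/q_1 = 21/1
  p_2/q_2 = 419/20
  p_3/q_3 = 440/21
  p_4/q_4 = 18019/860
  p_5/q_5 = 18459/881
q_4 = 860 ≤ 871 < 881 = q_5, so the answer is 18019/860.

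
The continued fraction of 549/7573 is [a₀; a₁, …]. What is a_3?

549 = 0·7573 + 549   →  a_0 = 0
7573 = 13·549 + 436   →  a_1 = 13
549 = 1·436 + 113   →  a_2 = 1
436 = 3·113 + 97   →  a_3 = 3

3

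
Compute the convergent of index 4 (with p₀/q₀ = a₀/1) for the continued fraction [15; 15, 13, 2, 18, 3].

113329/7522

Using pₖ = aₖpₖ₋₁ + pₖ₋₂, qₖ = aₖqₖ₋₁ + qₖ₋₂ (with p₋₁=1, p₋₂=0, q₋₁=0, q₋₂=1):
  k=0: a=15, p=15, q=1
  k=1: a=15, p=226, q=15
  k=2: a=13, p=2953, q=196
  k=3: a=2, p=6132, q=407
  k=4: a=18, p=113329, q=7522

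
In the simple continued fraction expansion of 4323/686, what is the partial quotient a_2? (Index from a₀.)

4323 = 6·686 + 207   →  a_0 = 6
686 = 3·207 + 65   →  a_1 = 3
207 = 3·65 + 12   →  a_2 = 3

3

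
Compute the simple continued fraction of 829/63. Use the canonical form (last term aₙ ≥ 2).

829 = 13×63 + 10
63 = 6×10 + 3
10 = 3×3 + 1
3 = 3×1 + 0  (stop)
So 829/63 = [13; 6, 3, 3].

[13; 6, 3, 3]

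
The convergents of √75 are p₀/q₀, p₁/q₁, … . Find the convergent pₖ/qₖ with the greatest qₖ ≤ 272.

1351/156

√75 = [8; 1, 1, 1, 16, …] (period length 4).
Convergents:
  p_0/q_0 = 8/1
  p_1/q_1 = 9/1
  p_2/q_2 = 17/2
  p_3/q_3 = 26/3
  p_4/q_4 = 433/50
  p_5/q_5 = 459/53
  p_6/q_6 = 892/103
  p_7/q_7 = 1351/156
  p_8/q_8 = 22508/2599
q_7 = 156 ≤ 272 < 2599 = q_8, so the answer is 1351/156.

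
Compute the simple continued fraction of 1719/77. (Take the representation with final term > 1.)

[22; 3, 12, 2]

1719 = 22*77 + 25
77 = 3*25 + 2
25 = 12*2 + 1
2 = 2*1 + 0  (stop)
So 1719/77 = [22; 3, 12, 2].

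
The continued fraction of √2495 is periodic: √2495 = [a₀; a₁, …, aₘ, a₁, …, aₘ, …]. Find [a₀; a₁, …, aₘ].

[49; 1, 18, 1, 98]

a₀ = ⌊√2495⌋ = 49.
With m₀=0, d₀=1 and mₖ₊₁ = dₖaₖ − mₖ, dₖ₊₁ = (n − mₖ₊₁²)/dₖ, aₖ₊₁ = ⌊(a₀+mₖ₊₁)/dₖ₊₁⌋:
  k=1: m=49, d=94, a=1
  k=2: m=45, d=5, a=18
  k=3: m=45, d=94, a=1
  k=4: m=49, d=1, a=98
d=1 and a=2a₀=98 at k=4, so the next step gives (m, d) = (49, 94) again — its k=1 value — and the period has length 4.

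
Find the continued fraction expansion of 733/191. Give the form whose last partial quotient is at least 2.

733 = 3·191 + 160
191 = 1·160 + 31
160 = 5·31 + 5
31 = 6·5 + 1
5 = 5·1 + 0  (stop)
So 733/191 = [3; 1, 5, 6, 5].

[3; 1, 5, 6, 5]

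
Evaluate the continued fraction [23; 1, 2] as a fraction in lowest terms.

71/3

Fold from the inside: start with 2/1.
  1 + 1/2 = 3/2
  23 + 2/3 = 71/3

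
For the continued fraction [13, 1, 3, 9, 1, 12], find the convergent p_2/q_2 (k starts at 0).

55/4

Using pₖ = aₖpₖ₋₁ + pₖ₋₂, qₖ = aₖqₖ₋₁ + qₖ₋₂ (with p₋₁=1, p₋₂=0, q₋₁=0, q₋₂=1):
  k=0: a=13, p=13, q=1
  k=1: a=1, p=14, q=1
  k=2: a=3, p=55, q=4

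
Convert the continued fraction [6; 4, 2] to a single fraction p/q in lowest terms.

56/9

Fold from the inside: start with 2/1.
  4 + 1/2 = 9/2
  6 + 2/9 = 56/9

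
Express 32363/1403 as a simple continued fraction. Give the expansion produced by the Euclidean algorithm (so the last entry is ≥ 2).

[23; 14, 1, 12, 2, 3]

32363 = 23·1403 + 94
1403 = 14·94 + 87
94 = 1·87 + 7
87 = 12·7 + 3
7 = 2·3 + 1
3 = 3·1 + 0  (stop)
So 32363/1403 = [23; 14, 1, 12, 2, 3].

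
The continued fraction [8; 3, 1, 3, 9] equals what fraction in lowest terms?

Fold from the inside: start with 9/1.
  3 + 1/9 = 28/9
  1 + 9/28 = 37/28
  3 + 28/37 = 139/37
  8 + 37/139 = 1149/139

1149/139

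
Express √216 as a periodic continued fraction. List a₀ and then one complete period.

a₀ = ⌊√216⌋ = 14.
With m₀=0, d₀=1 and mₖ₊₁ = dₖaₖ − mₖ, dₖ₊₁ = (n − mₖ₊₁²)/dₖ, aₖ₊₁ = ⌊(a₀+mₖ₊₁)/dₖ₊₁⌋:
  k=1: m=14, d=20, a=1
  k=2: m=6, d=9, a=2
  k=3: m=12, d=8, a=3
  k=4: m=12, d=9, a=2
  k=5: m=6, d=20, a=1
  k=6: m=14, d=1, a=28
d=1 and a=2a₀=28 at k=6, so the next step gives (m, d) = (14, 20) again — its k=1 value — and the period has length 6.

[14; 1, 2, 3, 2, 1, 28]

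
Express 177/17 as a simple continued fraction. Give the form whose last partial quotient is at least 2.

177 = 10·17 + 7
17 = 2·7 + 3
7 = 2·3 + 1
3 = 3·1 + 0  (stop)
So 177/17 = [10; 2, 2, 3].

[10; 2, 2, 3]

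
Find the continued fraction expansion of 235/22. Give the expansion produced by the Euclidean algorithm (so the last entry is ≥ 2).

[10; 1, 2, 7]

235 = 10*22 + 15
22 = 1*15 + 7
15 = 2*7 + 1
7 = 7*1 + 0  (stop)
So 235/22 = [10; 1, 2, 7].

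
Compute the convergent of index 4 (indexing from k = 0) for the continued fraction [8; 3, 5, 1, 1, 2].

Using pₖ = aₖpₖ₋₁ + pₖ₋₂, qₖ = aₖqₖ₋₁ + qₖ₋₂ (with p₋₁=1, p₋₂=0, q₋₁=0, q₋₂=1):
  k=0: a=8, p=8, q=1
  k=1: a=3, p=25, q=3
  k=2: a=5, p=133, q=16
  k=3: a=1, p=158, q=19
  k=4: a=1, p=291, q=35

291/35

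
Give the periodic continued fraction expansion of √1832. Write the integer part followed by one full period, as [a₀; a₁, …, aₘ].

a₀ = ⌊√1832⌋ = 42.
With m₀=0, d₀=1 and mₖ₊₁ = dₖaₖ − mₖ, dₖ₊₁ = (n − mₖ₊₁²)/dₖ, aₖ₊₁ = ⌊(a₀+mₖ₊₁)/dₖ₊₁⌋:
  k=1: m=42, d=68, a=1
  k=2: m=26, d=17, a=4
  k=3: m=42, d=4, a=21
  k=4: m=42, d=17, a=4
  k=5: m=26, d=68, a=1
  k=6: m=42, d=1, a=84
d=1 and a=2a₀=84 at k=6, so the next step gives (m, d) = (42, 68) again — its k=1 value — and the period has length 6.

[42; 1, 4, 21, 4, 1, 84]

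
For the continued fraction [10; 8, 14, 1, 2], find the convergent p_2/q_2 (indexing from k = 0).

1144/113

Using pₖ = aₖpₖ₋₁ + pₖ₋₂, qₖ = aₖqₖ₋₁ + qₖ₋₂ (with p₋₁=1, p₋₂=0, q₋₁=0, q₋₂=1):
  k=0: a=10, p=10, q=1
  k=1: a=8, p=81, q=8
  k=2: a=14, p=1144, q=113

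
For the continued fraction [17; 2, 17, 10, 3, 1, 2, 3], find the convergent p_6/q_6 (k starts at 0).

Using pₖ = aₖpₖ₋₁ + pₖ₋₂, qₖ = aₖqₖ₋₁ + qₖ₋₂ (with p₋₁=1, p₋₂=0, q₋₁=0, q₋₂=1):
  k=0: a=17, p=17, q=1
  k=1: a=2, p=35, q=2
  k=2: a=17, p=612, q=35
  k=3: a=10, p=6155, q=352
  k=4: a=3, p=19077, q=1091
  k=5: a=1, p=25232, q=1443
  k=6: a=2, p=69541, q=3977

69541/3977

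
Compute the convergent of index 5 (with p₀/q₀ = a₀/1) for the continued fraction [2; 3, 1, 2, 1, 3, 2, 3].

127/56

Using pₖ = aₖpₖ₋₁ + pₖ₋₂, qₖ = aₖqₖ₋₁ + qₖ₋₂ (with p₋₁=1, p₋₂=0, q₋₁=0, q₋₂=1):
  k=0: a=2, p=2, q=1
  k=1: a=3, p=7, q=3
  k=2: a=1, p=9, q=4
  k=3: a=2, p=25, q=11
  k=4: a=1, p=34, q=15
  k=5: a=3, p=127, q=56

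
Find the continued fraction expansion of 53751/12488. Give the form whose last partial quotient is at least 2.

[4; 3, 3, 2, 13, 2, 19]

53751 = 4*12488 + 3799
12488 = 3*3799 + 1091
3799 = 3*1091 + 526
1091 = 2*526 + 39
526 = 13*39 + 19
39 = 2*19 + 1
19 = 19*1 + 0  (stop)
So 53751/12488 = [4; 3, 3, 2, 13, 2, 19].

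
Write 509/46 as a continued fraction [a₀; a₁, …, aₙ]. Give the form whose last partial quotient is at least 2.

[11; 15, 3]

509 = 11*46 + 3
46 = 15*3 + 1
3 = 3*1 + 0  (stop)
So 509/46 = [11; 15, 3].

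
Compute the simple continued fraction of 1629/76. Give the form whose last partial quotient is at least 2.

[21; 2, 3, 3, 3]

1629 = 21·76 + 33
76 = 2·33 + 10
33 = 3·10 + 3
10 = 3·3 + 1
3 = 3·1 + 0  (stop)
So 1629/76 = [21; 2, 3, 3, 3].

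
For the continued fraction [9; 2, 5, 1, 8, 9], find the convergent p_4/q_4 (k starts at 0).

Using pₖ = aₖpₖ₋₁ + pₖ₋₂, qₖ = aₖqₖ₋₁ + qₖ₋₂ (with p₋₁=1, p₋₂=0, q₋₁=0, q₋₂=1):
  k=0: a=9, p=9, q=1
  k=1: a=2, p=19, q=2
  k=2: a=5, p=104, q=11
  k=3: a=1, p=123, q=13
  k=4: a=8, p=1088, q=115

1088/115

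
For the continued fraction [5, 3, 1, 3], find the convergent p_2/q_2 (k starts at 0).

21/4

Using pₖ = aₖpₖ₋₁ + pₖ₋₂, qₖ = aₖqₖ₋₁ + qₖ₋₂ (with p₋₁=1, p₋₂=0, q₋₁=0, q₋₂=1):
  k=0: a=5, p=5, q=1
  k=1: a=3, p=16, q=3
  k=2: a=1, p=21, q=4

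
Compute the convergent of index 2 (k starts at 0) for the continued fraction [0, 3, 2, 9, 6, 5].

Using pₖ = aₖpₖ₋₁ + pₖ₋₂, qₖ = aₖqₖ₋₁ + qₖ₋₂ (with p₋₁=1, p₋₂=0, q₋₁=0, q₋₂=1):
  k=0: a=0, p=0, q=1
  k=1: a=3, p=1, q=3
  k=2: a=2, p=2, q=7

2/7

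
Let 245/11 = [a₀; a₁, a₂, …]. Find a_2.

245 = 22·11 + 3   →  a_0 = 22
11 = 3·3 + 2   →  a_1 = 3
3 = 1·2 + 1   →  a_2 = 1

1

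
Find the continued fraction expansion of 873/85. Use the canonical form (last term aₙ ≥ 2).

[10; 3, 1, 2, 3, 2]

873 = 10*85 + 23
85 = 3*23 + 16
23 = 1*16 + 7
16 = 2*7 + 2
7 = 3*2 + 1
2 = 2*1 + 0  (stop)
So 873/85 = [10; 3, 1, 2, 3, 2].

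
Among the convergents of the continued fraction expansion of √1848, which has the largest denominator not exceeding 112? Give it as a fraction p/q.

3697/86

√1848 = [42; 1, 84, …] (period length 2).
Convergents:
  p_0/q_0 = 42/1
  p_1/q_1 = 43/1
  p_2/q_2 = 3654/85
  p_3/q_3 = 3697/86
  p_4/q_4 = 314202/7309
q_3 = 86 ≤ 112 < 7309 = q_4, so the answer is 3697/86.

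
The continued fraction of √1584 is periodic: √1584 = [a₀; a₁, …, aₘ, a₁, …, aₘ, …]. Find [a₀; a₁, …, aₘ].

[39; 1, 3, 1, 78]

a₀ = ⌊√1584⌋ = 39.
With m₀=0, d₀=1 and mₖ₊₁ = dₖaₖ − mₖ, dₖ₊₁ = (n − mₖ₊₁²)/dₖ, aₖ₊₁ = ⌊(a₀+mₖ₊₁)/dₖ₊₁⌋:
  k=1: m=39, d=63, a=1
  k=2: m=24, d=16, a=3
  k=3: m=24, d=63, a=1
  k=4: m=39, d=1, a=78
d=1 and a=2a₀=78 at k=4, so the next step gives (m, d) = (39, 63) again — its k=1 value — and the period has length 4.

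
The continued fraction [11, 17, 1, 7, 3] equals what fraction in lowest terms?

4942/447

Using pₖ = aₖpₖ₋₁ + pₖ₋₂ and qₖ = aₖqₖ₋₁ + qₖ₋₂:
  k=0: a=11, p=11, q=1
  k=1: a=17, p=188, q=17
  k=2: a=1, p=199, q=18
  k=3: a=7, p=1581, q=143
  k=4: a=3, p=4942, q=447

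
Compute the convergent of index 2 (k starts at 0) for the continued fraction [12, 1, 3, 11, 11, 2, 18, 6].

Using pₖ = aₖpₖ₋₁ + pₖ₋₂, qₖ = aₖqₖ₋₁ + qₖ₋₂ (with p₋₁=1, p₋₂=0, q₋₁=0, q₋₂=1):
  k=0: a=12, p=12, q=1
  k=1: a=1, p=13, q=1
  k=2: a=3, p=51, q=4

51/4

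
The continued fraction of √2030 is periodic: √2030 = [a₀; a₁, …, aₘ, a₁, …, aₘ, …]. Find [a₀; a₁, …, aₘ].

[45; 18, 90]

a₀ = ⌊√2030⌋ = 45.
With m₀=0, d₀=1 and mₖ₊₁ = dₖaₖ − mₖ, dₖ₊₁ = (n − mₖ₊₁²)/dₖ, aₖ₊₁ = ⌊(a₀+mₖ₊₁)/dₖ₊₁⌋:
  k=1: m=45, d=5, a=18
  k=2: m=45, d=1, a=90
d=1 and a=2a₀=90 at k=2, so the next step gives (m, d) = (45, 5) again — its k=1 value — and the period has length 2.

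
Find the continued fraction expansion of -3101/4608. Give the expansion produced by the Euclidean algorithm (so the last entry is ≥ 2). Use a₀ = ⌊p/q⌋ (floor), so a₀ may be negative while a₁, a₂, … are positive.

-3101 = -1·4608 + 1507
4608 = 3·1507 + 87
1507 = 17·87 + 28
87 = 3·28 + 3
28 = 9·3 + 1
3 = 3·1 + 0  (stop)
So -3101/4608 = [-1; 3, 17, 3, 9, 3].

[-1; 3, 17, 3, 9, 3]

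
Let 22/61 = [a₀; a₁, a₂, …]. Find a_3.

3

22 = 0·61 + 22   →  a_0 = 0
61 = 2·22 + 17   →  a_1 = 2
22 = 1·17 + 5   →  a_2 = 1
17 = 3·5 + 2   →  a_3 = 3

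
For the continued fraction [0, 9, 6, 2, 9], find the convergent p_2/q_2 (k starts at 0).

6/55

Using pₖ = aₖpₖ₋₁ + pₖ₋₂, qₖ = aₖqₖ₋₁ + qₖ₋₂ (with p₋₁=1, p₋₂=0, q₋₁=0, q₋₂=1):
  k=0: a=0, p=0, q=1
  k=1: a=9, p=1, q=9
  k=2: a=6, p=6, q=55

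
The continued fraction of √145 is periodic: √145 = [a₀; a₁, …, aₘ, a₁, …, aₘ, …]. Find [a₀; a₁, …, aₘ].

[12; 24]

a₀ = ⌊√145⌋ = 12.
With m₀=0, d₀=1 and mₖ₊₁ = dₖaₖ − mₖ, dₖ₊₁ = (n − mₖ₊₁²)/dₖ, aₖ₊₁ = ⌊(a₀+mₖ₊₁)/dₖ₊₁⌋:
  k=1: m=12, d=1, a=24
d=1 and a=2a₀=24 at k=1, so the next step gives (m, d) = (12, 1) again — its k=1 value — and the period has length 1.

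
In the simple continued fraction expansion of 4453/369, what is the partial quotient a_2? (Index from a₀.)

4453 = 12·369 + 25   →  a_0 = 12
369 = 14·25 + 19   →  a_1 = 14
25 = 1·19 + 6   →  a_2 = 1

1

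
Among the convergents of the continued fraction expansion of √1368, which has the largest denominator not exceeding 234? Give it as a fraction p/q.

2737/74

√1368 = [36; 1, 72, …] (period length 2).
Convergents:
  p_0/q_0 = 36/1
  p_1/q_1 = 37/1
  p_2/q_2 = 2700/73
  p_3/q_3 = 2737/74
  p_4/q_4 = 199764/5401
q_3 = 74 ≤ 234 < 5401 = q_4, so the answer is 2737/74.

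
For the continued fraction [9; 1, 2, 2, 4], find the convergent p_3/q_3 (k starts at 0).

68/7

Using pₖ = aₖpₖ₋₁ + pₖ₋₂, qₖ = aₖqₖ₋₁ + qₖ₋₂ (with p₋₁=1, p₋₂=0, q₋₁=0, q₋₂=1):
  k=0: a=9, p=9, q=1
  k=1: a=1, p=10, q=1
  k=2: a=2, p=29, q=3
  k=3: a=2, p=68, q=7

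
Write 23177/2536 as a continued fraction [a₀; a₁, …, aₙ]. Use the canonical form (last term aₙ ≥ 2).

[9; 7, 5, 2, 3, 9]

23177 = 9*2536 + 353
2536 = 7*353 + 65
353 = 5*65 + 28
65 = 2*28 + 9
28 = 3*9 + 1
9 = 9*1 + 0  (stop)
So 23177/2536 = [9; 7, 5, 2, 3, 9].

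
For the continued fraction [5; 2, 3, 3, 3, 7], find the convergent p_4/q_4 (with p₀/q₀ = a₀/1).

Using pₖ = aₖpₖ₋₁ + pₖ₋₂, qₖ = aₖqₖ₋₁ + qₖ₋₂ (with p₋₁=1, p₋₂=0, q₋₁=0, q₋₂=1):
  k=0: a=5, p=5, q=1
  k=1: a=2, p=11, q=2
  k=2: a=3, p=38, q=7
  k=3: a=3, p=125, q=23
  k=4: a=3, p=413, q=76

413/76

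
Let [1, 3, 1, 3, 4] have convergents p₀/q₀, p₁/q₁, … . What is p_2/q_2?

Using pₖ = aₖpₖ₋₁ + pₖ₋₂, qₖ = aₖqₖ₋₁ + qₖ₋₂ (with p₋₁=1, p₋₂=0, q₋₁=0, q₋₂=1):
  k=0: a=1, p=1, q=1
  k=1: a=3, p=4, q=3
  k=2: a=1, p=5, q=4

5/4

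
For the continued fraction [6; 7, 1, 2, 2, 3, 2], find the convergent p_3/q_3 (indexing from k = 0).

Using pₖ = aₖpₖ₋₁ + pₖ₋₂, qₖ = aₖqₖ₋₁ + qₖ₋₂ (with p₋₁=1, p₋₂=0, q₋₁=0, q₋₂=1):
  k=0: a=6, p=6, q=1
  k=1: a=7, p=43, q=7
  k=2: a=1, p=49, q=8
  k=3: a=2, p=141, q=23

141/23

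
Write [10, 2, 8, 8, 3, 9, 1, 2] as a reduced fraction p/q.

135212/12913

Using pₖ = aₖpₖ₋₁ + pₖ₋₂ and qₖ = aₖqₖ₋₁ + qₖ₋₂:
  k=0: a=10, p=10, q=1
  k=1: a=2, p=21, q=2
  k=2: a=8, p=178, q=17
  k=3: a=8, p=1445, q=138
  k=4: a=3, p=4513, q=431
  k=5: a=9, p=42062, q=4017
  k=6: a=1, p=46575, q=4448
  k=7: a=2, p=135212, q=12913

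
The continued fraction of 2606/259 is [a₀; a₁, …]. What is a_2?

5

2606 = 10·259 + 16   →  a_0 = 10
259 = 16·16 + 3   →  a_1 = 16
16 = 5·3 + 1   →  a_2 = 5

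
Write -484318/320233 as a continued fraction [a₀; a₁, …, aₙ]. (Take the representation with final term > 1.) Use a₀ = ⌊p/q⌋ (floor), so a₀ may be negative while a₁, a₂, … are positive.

-484318 = -2·320233 + 156148
320233 = 2·156148 + 7937
156148 = 19·7937 + 5345
7937 = 1·5345 + 2592
5345 = 2·2592 + 161
2592 = 16·161 + 16
161 = 10·16 + 1
16 = 16·1 + 0  (stop)
So -484318/320233 = [-2; 2, 19, 1, 2, 16, 10, 16].

[-2; 2, 19, 1, 2, 16, 10, 16]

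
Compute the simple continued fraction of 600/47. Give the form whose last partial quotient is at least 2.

[12; 1, 3, 3, 1, 2]

600 = 12×47 + 36
47 = 1×36 + 11
36 = 3×11 + 3
11 = 3×3 + 2
3 = 1×2 + 1
2 = 2×1 + 0  (stop)
So 600/47 = [12; 1, 3, 3, 1, 2].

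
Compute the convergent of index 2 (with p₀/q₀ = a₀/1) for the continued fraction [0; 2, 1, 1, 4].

1/3

Using pₖ = aₖpₖ₋₁ + pₖ₋₂, qₖ = aₖqₖ₋₁ + qₖ₋₂ (with p₋₁=1, p₋₂=0, q₋₁=0, q₋₂=1):
  k=0: a=0, p=0, q=1
  k=1: a=2, p=1, q=2
  k=2: a=1, p=1, q=3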